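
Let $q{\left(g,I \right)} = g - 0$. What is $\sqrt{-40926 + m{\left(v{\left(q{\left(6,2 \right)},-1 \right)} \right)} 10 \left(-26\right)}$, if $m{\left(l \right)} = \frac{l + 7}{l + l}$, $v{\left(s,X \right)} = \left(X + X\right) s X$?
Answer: $\frac{i \sqrt{1480746}}{6} \approx 202.81 i$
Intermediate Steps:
$q{\left(g,I \right)} = g$ ($q{\left(g,I \right)} = g + 0 = g$)
$v{\left(s,X \right)} = 2 s X^{2}$ ($v{\left(s,X \right)} = 2 X X s = 2 s X^{2}$)
$m{\left(l \right)} = \frac{7 + l}{2 l}$
$\sqrt{-40926 + m{\left(v{\left(q{\left(6,2 \right)},-1 \right)} \right)} 10 \left(-26\right)} = \sqrt{-40926 + \frac{7 + 2 \cdot 6 \left(-1\right)^{2}}{2 \cdot 2 \cdot 6 \left(-1\right)^{2}} \cdot 10 \left(-26\right)} = \sqrt{-40926 + \frac{7 + 2 \cdot 6 \cdot 1}{2 \cdot 2 \cdot 6 \cdot 1} \cdot 10 \left(-26\right)} = \sqrt{-40926 + \frac{7 + 12}{2 \cdot 12} \cdot 10 \left(-26\right)} = \sqrt{-40926 + \frac{1}{2} \cdot \frac{1}{12} \cdot 19 \cdot 10 \left(-26\right)} = \sqrt{-40926 + \frac{19}{24} \cdot 10 \left(-26\right)} = \sqrt{-40926 + \frac{95}{12} \left(-26\right)} = \sqrt{-40926 - \frac{1235}{6}} = \sqrt{- \frac{246791}{6}} = \frac{i \sqrt{1480746}}{6}$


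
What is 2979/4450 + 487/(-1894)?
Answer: 868769/2107075 ≈ 0.41231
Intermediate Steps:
2979/4450 + 487/(-1894) = 2979*(1/4450) + 487*(-1/1894) = 2979/4450 - 487/1894 = 868769/2107075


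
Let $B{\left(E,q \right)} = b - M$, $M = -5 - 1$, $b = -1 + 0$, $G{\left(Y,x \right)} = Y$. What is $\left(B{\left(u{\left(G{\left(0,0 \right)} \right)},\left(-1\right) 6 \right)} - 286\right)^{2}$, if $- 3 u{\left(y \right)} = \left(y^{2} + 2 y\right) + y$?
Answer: $78961$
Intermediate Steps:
$b = -1$
$u{\left(y \right)} = - y - \frac{y^{2}}{3}$ ($u{\left(y \right)} = - \frac{\left(y^{2} + 2 y\right) + y}{3} = - \frac{y^{2} + 3 y}{3} = - y - \frac{y^{2}}{3}$)
$M = -6$ ($M = -5 - 1 = -6$)
$B{\left(E,q \right)} = 5$ ($B{\left(E,q \right)} = -1 - -6 = -1 + 6 = 5$)
$\left(B{\left(u{\left(G{\left(0,0 \right)} \right)},\left(-1\right) 6 \right)} - 286\right)^{2} = \left(5 - 286\right)^{2} = \left(-281\right)^{2} = 78961$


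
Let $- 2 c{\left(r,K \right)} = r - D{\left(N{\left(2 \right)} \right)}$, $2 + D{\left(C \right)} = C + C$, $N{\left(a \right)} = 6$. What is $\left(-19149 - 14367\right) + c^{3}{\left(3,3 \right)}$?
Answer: $- \frac{267785}{8} \approx -33473.0$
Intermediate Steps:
$D{\left(C \right)} = -2 + 2 C$ ($D{\left(C \right)} = -2 + \left(C + C\right) = -2 + 2 C$)
$c{\left(r,K \right)} = 5 - \frac{r}{2}$ ($c{\left(r,K \right)} = - \frac{r - \left(-2 + 2 \cdot 6\right)}{2} = - \frac{r - \left(-2 + 12\right)}{2} = - \frac{r - 10}{2} = - \frac{-10 + r}{2} = 5 - \frac{r}{2}$)
$\left(-19149 - 14367\right) + c^{3}{\left(3,3 \right)} = \left(-19149 - 14367\right) + \left(5 - \frac{3}{2}\right)^{3} = -33516 + \left(5 - \frac{3}{2}\right)^{3} = -33516 + \left(\frac{7}{2}\right)^{3} = -33516 + \frac{343}{8} = - \frac{267785}{8}$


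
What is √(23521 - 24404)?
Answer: I*√883 ≈ 29.715*I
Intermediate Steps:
√(23521 - 24404) = √(-883) = I*√883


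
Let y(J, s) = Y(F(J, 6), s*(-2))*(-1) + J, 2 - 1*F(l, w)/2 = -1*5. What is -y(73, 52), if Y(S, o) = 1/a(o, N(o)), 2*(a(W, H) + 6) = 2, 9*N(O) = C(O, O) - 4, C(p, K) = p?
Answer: -366/5 ≈ -73.200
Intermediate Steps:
N(O) = -4/9 + O/9 (N(O) = (O - 4)/9 = (-4 + O)/9 = -4/9 + O/9)
a(W, H) = -5 (a(W, H) = -6 + (½)*2 = -6 + 1 = -5)
F(l, w) = 14 (F(l, w) = 4 - (-2)*5 = 4 - 2*(-5) = 4 + 10 = 14)
Y(S, o) = -⅕ (Y(S, o) = 1/(-5) = -⅕)
y(J, s) = ⅕ + J (y(J, s) = -⅕*(-1) + J = ⅕ + J)
-y(73, 52) = -(⅕ + 73) = -1*366/5 = -366/5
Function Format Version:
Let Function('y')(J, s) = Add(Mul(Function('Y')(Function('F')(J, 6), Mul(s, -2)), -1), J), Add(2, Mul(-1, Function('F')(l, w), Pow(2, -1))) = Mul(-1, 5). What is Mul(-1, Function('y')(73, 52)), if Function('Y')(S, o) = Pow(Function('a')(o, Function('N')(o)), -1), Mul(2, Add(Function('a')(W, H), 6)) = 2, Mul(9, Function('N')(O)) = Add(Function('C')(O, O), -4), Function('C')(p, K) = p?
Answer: Rational(-366, 5) ≈ -73.200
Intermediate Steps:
Function('N')(O) = Add(Rational(-4, 9), Mul(Rational(1, 9), O)) (Function('N')(O) = Mul(Rational(1, 9), Add(O, -4)) = Mul(Rational(1, 9), Add(-4, O)) = Add(Rational(-4, 9), Mul(Rational(1, 9), O)))
Function('a')(W, H) = -5 (Function('a')(W, H) = Add(-6, Mul(Rational(1, 2), 2)) = Add(-6, 1) = -5)
Function('F')(l, w) = 14 (Function('F')(l, w) = Add(4, Mul(-2, Mul(-1, 5))) = Add(4, Mul(-2, -5)) = Add(4, 10) = 14)
Function('Y')(S, o) = Rational(-1, 5) (Function('Y')(S, o) = Pow(-5, -1) = Rational(-1, 5))
Function('y')(J, s) = Add(Rational(1, 5), J) (Function('y')(J, s) = Add(Mul(Rational(-1, 5), -1), J) = Add(Rational(1, 5), J))
Mul(-1, Function('y')(73, 52)) = Mul(-1, Add(Rational(1, 5), 73)) = Mul(-1, Rational(366, 5)) = Rational(-366, 5)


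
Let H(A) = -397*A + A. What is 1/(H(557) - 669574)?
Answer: -1/890146 ≈ -1.1234e-6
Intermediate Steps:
H(A) = -396*A
1/(H(557) - 669574) = 1/(-396*557 - 669574) = 1/(-220572 - 669574) = 1/(-890146) = -1/890146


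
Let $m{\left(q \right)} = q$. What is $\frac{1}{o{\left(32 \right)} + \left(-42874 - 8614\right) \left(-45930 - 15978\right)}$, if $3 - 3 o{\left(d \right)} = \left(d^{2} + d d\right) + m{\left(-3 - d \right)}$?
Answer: $\frac{1}{3187518434} \approx 3.1372 \cdot 10^{-10}$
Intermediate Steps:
$o{\left(d \right)} = 2 - \frac{2 d^{2}}{3} + \frac{d}{3}$ ($o{\left(d \right)} = 1 - \frac{\left(d^{2} + d d\right) - \left(3 + d\right)}{3} = 1 - \frac{\left(d^{2} + d^{2}\right) - \left(3 + d\right)}{3} = 1 - \frac{2 d^{2} - \left(3 + d\right)}{3} = 1 - \frac{-3 - d + 2 d^{2}}{3} = 1 + \left(1 - \frac{2 d^{2}}{3} + \frac{d}{3}\right) = 2 - \frac{2 d^{2}}{3} + \frac{d}{3}$)
$\frac{1}{o{\left(32 \right)} + \left(-42874 - 8614\right) \left(-45930 - 15978\right)} = \frac{1}{\left(2 - \frac{2 \cdot 32^{2}}{3} + \frac{1}{3} \cdot 32\right) + \left(-42874 - 8614\right) \left(-45930 - 15978\right)} = \frac{1}{\left(2 - \frac{2048}{3} + \frac{32}{3}\right) - -3187519104} = \frac{1}{\left(2 - \frac{2048}{3} + \frac{32}{3}\right) + 3187519104} = \frac{1}{-670 + 3187519104} = \frac{1}{3187518434}$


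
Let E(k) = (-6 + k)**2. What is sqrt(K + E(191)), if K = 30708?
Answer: sqrt(64933) ≈ 254.82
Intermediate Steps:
sqrt(K + E(191)) = sqrt(30708 + (-6 + 191)**2) = sqrt(30708 + 185**2) = sqrt(30708 + 34225) = sqrt(64933)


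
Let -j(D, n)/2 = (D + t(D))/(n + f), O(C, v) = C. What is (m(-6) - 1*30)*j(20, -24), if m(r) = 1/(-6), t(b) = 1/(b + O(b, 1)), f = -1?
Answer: -48327/1000 ≈ -48.327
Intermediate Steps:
t(b) = 1/(2*b) (t(b) = 1/(b + b) = 1/(2*b))
m(r) = -1/6
j(D, n) = -2*(D + 1/(2*D))/(-1 + n) (j(D, n) = -2*(D + 1/(2*D))/(n - 1) = -2*(D + 1/(2*D))/(-1 + n))
(m(-6) - 1*30)*j(20, -24) = (-1/6 - 1*30)*((-1 - 2*20**2)/(20*(-1 - 24))) = (-1/6 - 30)*((1/20)*(-1 - 2*400)/(-25)) = -181*(-1)*(-1 - 800)/(120*25) = -181*(-1)*(-801)/(120*25) = -181/6*801/500 = -48327/1000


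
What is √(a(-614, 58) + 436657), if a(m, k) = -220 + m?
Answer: √435823 ≈ 660.17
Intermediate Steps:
√(a(-614, 58) + 436657) = √((-220 - 614) + 436657) = √(-834 + 436657) = √435823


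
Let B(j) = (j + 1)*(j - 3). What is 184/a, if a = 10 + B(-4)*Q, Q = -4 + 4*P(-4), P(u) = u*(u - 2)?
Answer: 92/971 ≈ 0.094748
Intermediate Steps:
P(u) = u*(-2 + u)
B(j) = (1 + j)*(-3 + j)
Q = 92 (Q = -4 + 4*(-4*(-2 - 4)) = -4 + 4*(-4*(-6)) = -4 + 4*24 = -4 + 96 = 92)
a = 1942 (a = 10 + (-3 + (-4)**2 - 2*(-4))*92 = 10 + (-3 + 16 + 8)*92 = 10 + 21*92 = 10 + 1932 = 1942)
184/a = 184/1942 = 184*(1/1942) = 92/971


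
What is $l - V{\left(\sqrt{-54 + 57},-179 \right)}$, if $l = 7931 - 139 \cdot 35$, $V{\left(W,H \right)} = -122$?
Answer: $3188$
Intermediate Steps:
$l = 3066$ ($l = 7931 - 4865 = 3066$)
$l - V{\left(\sqrt{-54 + 57},-179 \right)} = 3066 - -122 = 3066 + 122 = 3188$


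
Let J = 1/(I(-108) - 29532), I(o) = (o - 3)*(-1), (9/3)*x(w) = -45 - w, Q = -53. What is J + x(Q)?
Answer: 78455/29421 ≈ 2.6666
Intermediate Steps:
x(w) = -15 - w/3 (x(w) = (-45 - w)/3 = -15 - w/3)
I(o) = 3 - o (I(o) = (-3 + o)*(-1) = 3 - o)
J = -1/29421 (J = 1/((3 - 1*(-108)) - 29532) = 1/((3 + 108) - 29532) = 1/(111 - 29532) = 1/(-29421) = -1/29421 ≈ -3.3989e-5)
J + x(Q) = -1/29421 + (-15 - ⅓*(-53)) = -1/29421 + (-15 + 53/3) = -1/29421 + 8/3 = 78455/29421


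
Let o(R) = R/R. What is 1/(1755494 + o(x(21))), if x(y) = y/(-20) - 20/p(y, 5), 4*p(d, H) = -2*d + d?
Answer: 1/1755495 ≈ 5.6964e-7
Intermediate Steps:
p(d, H) = -d/4 (p(d, H) = (-2*d + d)/4 = (-d)/4 = -d/4)
x(y) = 80/y - y/20 (x(y) = y/(-20) - 20*(-4/y) = y*(-1/20) - (-80)/y = -y/20 + 80/y = 80/y - y/20)
o(R) = 1
1/(1755494 + o(x(21))) = 1/(1755494 + 1) = 1/1755495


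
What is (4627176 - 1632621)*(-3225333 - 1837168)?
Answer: -15159937682055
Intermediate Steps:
(4627176 - 1632621)*(-3225333 - 1837168) = 2994555*(-5062501) = -15159937682055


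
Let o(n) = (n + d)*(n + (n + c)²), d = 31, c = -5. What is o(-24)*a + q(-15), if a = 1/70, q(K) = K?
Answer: 667/10 ≈ 66.700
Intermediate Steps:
o(n) = (31 + n)*(n + (-5 + n)²) (o(n) = (n + 31)*(n + (n - 5)²) = (31 + n)*(n + (-5 + n)²))
a = 1/70 ≈ 0.014286
o(-24)*a + q(-15) = (775 + (-24)³ - 254*(-24) + 22*(-24)²)*(1/70) - 15 = (775 - 13824 + 6096 + 22*576)*(1/70) - 15 = (775 - 13824 + 6096 + 12672)*(1/70) - 15 = 5719*(1/70) - 15 = 817/10 - 15 = 667/10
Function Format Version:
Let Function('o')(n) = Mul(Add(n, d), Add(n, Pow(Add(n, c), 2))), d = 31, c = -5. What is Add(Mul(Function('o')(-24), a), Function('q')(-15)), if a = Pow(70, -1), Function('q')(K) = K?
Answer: Rational(667, 10) ≈ 66.700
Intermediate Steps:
Function('o')(n) = Mul(Add(31, n), Add(n, Pow(Add(-5, n), 2))) (Function('o')(n) = Mul(Add(n, 31), Add(n, Pow(Add(n, -5), 2))) = Mul(Add(31, n), Add(n, Pow(Add(-5, n), 2))))
a = Rational(1, 70) ≈ 0.014286
Add(Mul(Function('o')(-24), a), Function('q')(-15)) = Add(Mul(Add(775, Pow(-24, 3), Mul(-254, -24), Mul(22, Pow(-24, 2))), Rational(1, 70)), -15) = Add(Mul(Add(775, -13824, 6096, Mul(22, 576)), Rational(1, 70)), -15) = Add(Mul(Add(775, -13824, 6096, 12672), Rational(1, 70)), -15) = Add(Mul(5719, Rational(1, 70)), -15) = Add(Rational(817, 10), -15) = Rational(667, 10)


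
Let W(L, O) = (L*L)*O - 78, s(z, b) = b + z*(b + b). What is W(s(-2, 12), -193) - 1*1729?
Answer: -251935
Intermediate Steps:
s(z, b) = b + 2*b*z (s(z, b) = b + z*(2*b) = b + 2*b*z)
W(L, O) = -78 + O*L² (W(L, O) = L²*O - 78 = O*L² - 78 = -78 + O*L²)
W(s(-2, 12), -193) - 1*1729 = (-78 - 193*144*(1 + 2*(-2))²) - 1*1729 = (-78 - 193*144*(1 - 4)²) - 1729 = (-78 - 193*(12*(-3))²) - 1729 = (-78 - 193*(-36)²) - 1729 = (-78 - 193*1296) - 1729 = (-78 - 250128) - 1729 = -250206 - 1729 = -251935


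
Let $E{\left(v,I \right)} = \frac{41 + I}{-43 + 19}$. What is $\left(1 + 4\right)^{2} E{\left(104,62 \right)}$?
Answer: $- \frac{2575}{24} \approx -107.29$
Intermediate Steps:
$E{\left(v,I \right)} = - \frac{41}{24} - \frac{I}{24}$ ($E{\left(v,I \right)} = \frac{41 + I}{-24} = \left(41 + I\right) \left(- \frac{1}{24}\right) = - \frac{41}{24} - \frac{I}{24}$)
$\left(1 + 4\right)^{2} E{\left(104,62 \right)} = \left(1 + 4\right)^{2} \left(- \frac{41}{24} - \frac{31}{12}\right) = 5^{2} \left(- \frac{41}{24} - \frac{31}{12}\right) = 25 \left(- \frac{103}{24}\right) = - \frac{2575}{24}$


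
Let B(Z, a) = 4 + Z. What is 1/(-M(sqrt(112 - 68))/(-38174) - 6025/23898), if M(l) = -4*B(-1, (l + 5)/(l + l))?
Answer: -456141126/115142563 ≈ -3.9615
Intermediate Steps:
M(l) = -12 (M(l) = -4*(4 - 1) = -4*3 = -12)
1/(-M(sqrt(112 - 68))/(-38174) - 6025/23898) = 1/(-1*(-12)/(-38174) - 6025/23898) = 1/(12*(-1/38174) - 6025*1/23898) = 1/(-6/19087 - 6025/23898) = 1/(-115142563/456141126) = -456141126/115142563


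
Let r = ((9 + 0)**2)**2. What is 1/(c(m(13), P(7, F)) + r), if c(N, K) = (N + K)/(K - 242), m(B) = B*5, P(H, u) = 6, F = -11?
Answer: 236/1548325 ≈ 0.00015242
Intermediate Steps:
m(B) = 5*B
c(N, K) = (K + N)/(-242 + K)
r = 6561 (r = (9**2)**2 = 81**2 = 6561)
1/(c(m(13), P(7, F)) + r) = 1/((6 + 5*13)/(-242 + 6) + 6561) = 1/((6 + 65)/(-236) + 6561) = 1/(-1/236*71 + 6561) = 1/(-71/236 + 6561) = 1/(1548325/236) = 236/1548325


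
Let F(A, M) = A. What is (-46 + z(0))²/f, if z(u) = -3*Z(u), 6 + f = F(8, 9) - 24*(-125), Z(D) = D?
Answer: 1058/1501 ≈ 0.70486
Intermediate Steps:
f = 3002 (f = -6 + (8 - 24*(-125)) = -6 + (8 + 3000) = -6 + 3008 = 3002)
z(u) = -3*u
(-46 + z(0))²/f = (-46 - 3*0)²/3002 = (-46 + 0)²*(1/3002) = (-46)²*(1/3002) = 2116*(1/3002) = 1058/1501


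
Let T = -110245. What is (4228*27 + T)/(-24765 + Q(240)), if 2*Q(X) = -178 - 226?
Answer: -3911/24967 ≈ -0.15665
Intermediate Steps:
Q(X) = -202 (Q(X) = (-178 - 226)/2 = (½)*(-404) = -202)
(4228*27 + T)/(-24765 + Q(240)) = (4228*27 - 110245)/(-24765 - 202) = (114156 - 110245)/(-24967) = 3911*(-1/24967) = -3911/24967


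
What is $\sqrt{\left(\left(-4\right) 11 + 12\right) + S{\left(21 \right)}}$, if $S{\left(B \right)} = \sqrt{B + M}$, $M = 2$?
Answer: $\sqrt{-32 + \sqrt{23}} \approx 5.2158 i$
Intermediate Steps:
$S{\left(B \right)} = \sqrt{2 + B}$ ($S{\left(B \right)} = \sqrt{B + 2} = \sqrt{2 + B}$)
$\sqrt{\left(\left(-4\right) 11 + 12\right) + S{\left(21 \right)}} = \sqrt{\left(\left(-4\right) 11 + 12\right) + \sqrt{2 + 21}} = \sqrt{\left(-44 + 12\right) + \sqrt{23}} = \sqrt{-32 + \sqrt{23}}$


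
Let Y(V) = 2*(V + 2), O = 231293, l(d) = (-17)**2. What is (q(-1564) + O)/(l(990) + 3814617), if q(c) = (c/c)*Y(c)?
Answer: 228169/3814906 ≈ 0.059810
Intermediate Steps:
l(d) = 289
Y(V) = 4 + 2*V (Y(V) = 2*(2 + V) = 4 + 2*V)
q(c) = 4 + 2*c (q(c) = (c/c)*(4 + 2*c) = 1*(4 + 2*c) = 4 + 2*c)
(q(-1564) + O)/(l(990) + 3814617) = ((4 + 2*(-1564)) + 231293)/(289 + 3814617) = ((4 - 3128) + 231293)/3814906 = (-3124 + 231293)*(1/3814906) = 228169*(1/3814906) = 228169/3814906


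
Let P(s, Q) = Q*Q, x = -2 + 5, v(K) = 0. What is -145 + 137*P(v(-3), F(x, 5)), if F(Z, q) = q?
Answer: 3280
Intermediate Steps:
x = 3
P(s, Q) = Q**2
-145 + 137*P(v(-3), F(x, 5)) = -145 + 137*5**2 = -145 + 137*25 = -145 + 3425 = 3280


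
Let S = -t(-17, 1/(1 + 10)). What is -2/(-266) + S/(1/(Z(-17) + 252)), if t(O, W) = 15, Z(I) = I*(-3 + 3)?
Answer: -502739/133 ≈ -3780.0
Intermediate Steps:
Z(I) = 0 (Z(I) = I*0 = 0)
S = -15 (S = -1*15 = -15)
-2/(-266) + S/(1/(Z(-17) + 252)) = -2/(-266) - 15/(1/(0 + 252)) = -2*(-1/266) - 15/(1/252) = 1/133 - 15/1/252 = 1/133 - 15*252 = 1/133 - 3780 = -502739/133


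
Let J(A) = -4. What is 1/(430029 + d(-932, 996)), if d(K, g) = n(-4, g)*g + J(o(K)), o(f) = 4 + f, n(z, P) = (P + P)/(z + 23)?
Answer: 19/10154507 ≈ 1.8711e-6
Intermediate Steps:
n(z, P) = 2*P/(23 + z) (n(z, P) = (2*P)/(23 + z) = 2*P/(23 + z))
d(K, g) = -4 + 2*g**2/19 (d(K, g) = (2*g/(23 - 4))*g - 4 = (2*g/19)*g - 4 = 2*g**2/19 - 4 = -4 + 2*g**2/19)
1/(430029 + d(-932, 996)) = 1/(430029 + (-4 + (2/19)*996**2)) = 1/(430029 + (-4 + (2/19)*992016)) = 1/(430029 + (-4 + 1984032/19)) = 1/(430029 + 1983956/19) = 1/(10154507/19) = 19/10154507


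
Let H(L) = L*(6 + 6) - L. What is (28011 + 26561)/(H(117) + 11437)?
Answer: 13643/3181 ≈ 4.2889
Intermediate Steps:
H(L) = 11*L (H(L) = L*12 - L = 12*L - L = 11*L)
(28011 + 26561)/(H(117) + 11437) = (28011 + 26561)/(11*117 + 11437) = 54572/(1287 + 11437) = 54572/12724 = 54572*(1/12724) = 13643/3181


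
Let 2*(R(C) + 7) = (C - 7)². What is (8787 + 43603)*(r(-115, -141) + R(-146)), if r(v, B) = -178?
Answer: 603506605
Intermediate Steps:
R(C) = -7 + (-7 + C)²/2 (R(C) = -7 + (C - 7)²/2 = -7 + (-7 + C)²/2)
(8787 + 43603)*(r(-115, -141) + R(-146)) = (8787 + 43603)*(-178 + (-7 + (-7 - 146)²/2)) = 52390*(-178 + (-7 + (½)*(-153)²)) = 52390*(-178 + (-7 + (½)*23409)) = 52390*(-178 + (-7 + 23409/2)) = 52390*(-178 + 23395/2) = 52390*(23039/2) = 603506605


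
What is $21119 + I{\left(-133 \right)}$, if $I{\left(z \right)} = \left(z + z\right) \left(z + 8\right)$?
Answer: $54369$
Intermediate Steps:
$I{\left(z \right)} = 2 z \left(8 + z\right)$
$21119 + I{\left(-133 \right)} = 21119 + 2 \left(-133\right) \left(8 - 133\right) = 21119 + 2 \left(-133\right) \left(-125\right) = 21119 + 33250 = 54369$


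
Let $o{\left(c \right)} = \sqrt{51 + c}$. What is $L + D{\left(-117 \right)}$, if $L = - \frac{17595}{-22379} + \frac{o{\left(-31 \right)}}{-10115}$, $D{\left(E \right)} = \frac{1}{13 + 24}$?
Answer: $\frac{29278}{36001} - \frac{2 \sqrt{5}}{10115} \approx 0.81281$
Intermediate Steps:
$D{\left(E \right)} = \frac{1}{37}$
$L = \frac{765}{973} - \frac{2 \sqrt{5}}{10115}$ ($L = - \frac{17595}{-22379} + \frac{\sqrt{51 - 31}}{-10115} = \left(-17595\right) \left(- \frac{1}{22379}\right) + \sqrt{20} \left(- \frac{1}{10115}\right) = \frac{765}{973} + 2 \sqrt{5} \left(- \frac{1}{10115}\right) = \frac{765}{973} - \frac{2 \sqrt{5}}{10115} \approx 0.78579$)
$L + D{\left(-117 \right)} = \left(\frac{765}{973} - \frac{2 \sqrt{5}}{10115}\right) + \frac{1}{37} = \frac{29278}{36001} - \frac{2 \sqrt{5}}{10115}$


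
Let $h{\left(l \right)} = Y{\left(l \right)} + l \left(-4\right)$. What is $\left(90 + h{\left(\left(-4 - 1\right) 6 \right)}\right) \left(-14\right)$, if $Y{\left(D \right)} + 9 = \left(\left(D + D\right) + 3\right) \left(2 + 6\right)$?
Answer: $3570$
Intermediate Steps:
$Y{\left(D \right)} = 15 + 16 D$ ($Y{\left(D \right)} = -9 + \left(\left(D + D\right) + 3\right) \left(2 + 6\right) = -9 + \left(2 D + 3\right) 8 = -9 + \left(3 + 2 D\right) 8 = -9 + \left(24 + 16 D\right) = 15 + 16 D$)
$h{\left(l \right)} = 15 + 12 l$ ($h{\left(l \right)} = \left(15 + 16 l\right) + l \left(-4\right) = \left(15 + 16 l\right) - 4 l = 15 + 12 l$)
$\left(90 + h{\left(\left(-4 - 1\right) 6 \right)}\right) \left(-14\right) = \left(90 + \left(15 + 12 \left(-4 - 1\right) 6\right)\right) \left(-14\right) = \left(90 + \left(15 + 12 \left(\left(-5\right) 6\right)\right)\right) \left(-14\right) = \left(90 + \left(15 + 12 \left(-30\right)\right)\right) \left(-14\right) = \left(90 + \left(15 - 360\right)\right) \left(-14\right) = \left(90 - 345\right) \left(-14\right) = \left(-255\right) \left(-14\right) = 3570$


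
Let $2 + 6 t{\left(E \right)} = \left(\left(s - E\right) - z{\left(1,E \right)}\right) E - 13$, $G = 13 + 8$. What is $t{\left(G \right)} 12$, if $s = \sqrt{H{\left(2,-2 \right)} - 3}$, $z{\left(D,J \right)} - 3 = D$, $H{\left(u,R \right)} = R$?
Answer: $-1080 + 42 i \sqrt{5} \approx -1080.0 + 93.915 i$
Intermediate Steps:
$G = 21$
$z{\left(D,J \right)} = 3 + D$
$s = i \sqrt{5}$ ($s = \sqrt{-2 - 3} = \sqrt{-5} = i \sqrt{5} \approx 2.2361 i$)
$t{\left(E \right)} = - \frac{5}{2} + \frac{E \left(-4 - E + i \sqrt{5}\right)}{6}$ ($t{\left(E \right)} = - \frac{1}{3} + \frac{\left(\left(i \sqrt{5} - E\right) - \left(3 + 1\right)\right) E - 13}{6} = - \frac{1}{3} + \frac{\left(\left(- E + i \sqrt{5}\right) - 4\right) E - 13}{6} = - \frac{1}{3} + \frac{\left(-4 - E + i \sqrt{5}\right) E - 13}{6} = - \frac{1}{3} + \frac{E \left(-4 - E + i \sqrt{5}\right) - 13}{6} = - \frac{1}{3} + \frac{-13 + E \left(-4 - E + i \sqrt{5}\right)}{6} = - \frac{1}{3} + \left(- \frac{13}{6} + \frac{E \left(-4 - E + i \sqrt{5}\right)}{6}\right) = - \frac{5}{2} + \frac{E \left(-4 - E + i \sqrt{5}\right)}{6}$)
$t{\left(G \right)} 12 = \left(- \frac{5}{2} - 14 - \frac{21^{2}}{6} + \frac{1}{6} i 21 \sqrt{5}\right) 12 = \left(- \frac{5}{2} - 14 - \frac{147}{2} + \frac{7 i \sqrt{5}}{2}\right) 12 = \left(-90 + \frac{7 i \sqrt{5}}{2}\right) 12 = -1080 + 42 i \sqrt{5}$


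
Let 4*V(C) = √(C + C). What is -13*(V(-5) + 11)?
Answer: -143 - 13*I*√10/4 ≈ -143.0 - 10.277*I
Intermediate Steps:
V(C) = √2*√C/4 (V(C) = √(C + C)/4 = √(2*C)/4 = (√2*√C)/4 = √2*√C/4)
-13*(V(-5) + 11) = -13*(√2*√(-5)/4 + 11) = -13*(√2*(I*√5)/4 + 11) = -13*(I*√10/4 + 11) = -13*(11 + I*√10/4) = -143 - 13*I*√10/4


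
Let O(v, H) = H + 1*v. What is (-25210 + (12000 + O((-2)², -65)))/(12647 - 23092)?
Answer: 13271/10445 ≈ 1.2706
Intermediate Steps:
O(v, H) = H + v
(-25210 + (12000 + O((-2)², -65)))/(12647 - 23092) = (-25210 + (12000 + (-65 + (-2)²)))/(12647 - 23092) = (-25210 + (12000 + (-65 + 4)))/(-10445) = (-25210 + (12000 - 61))*(-1/10445) = (-25210 + 11939)*(-1/10445) = -13271*(-1/10445) = 13271/10445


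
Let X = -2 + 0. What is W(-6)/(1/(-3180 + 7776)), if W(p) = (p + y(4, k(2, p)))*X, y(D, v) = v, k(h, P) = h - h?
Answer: 55152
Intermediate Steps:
k(h, P) = 0
X = -2
W(p) = -2*p (W(p) = (p + 0)*(-2) = p*(-2) = -2*p)
W(-6)/(1/(-3180 + 7776)) = (-2*(-6))/(1/(-3180 + 7776)) = 12/(1/4596) = 12*4596 = 55152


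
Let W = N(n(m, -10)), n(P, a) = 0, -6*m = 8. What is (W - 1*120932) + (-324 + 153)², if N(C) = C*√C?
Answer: -91691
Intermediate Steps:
m = -4/3 (m = -⅙*8 = -4/3 ≈ -1.3333)
N(C) = C^(3/2)
W = 0 (W = 0^(3/2) = 0)
(W - 1*120932) + (-324 + 153)² = (0 - 1*120932) + (-324 + 153)² = (0 - 120932) + (-171)² = -120932 + 29241 = -91691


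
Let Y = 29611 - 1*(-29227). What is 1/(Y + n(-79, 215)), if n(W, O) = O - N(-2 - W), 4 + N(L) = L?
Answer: 1/58980 ≈ 1.6955e-5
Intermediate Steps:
N(L) = -4 + L
Y = 58838 (Y = 29611 + 29227 = 58838)
n(W, O) = 6 + O + W (n(W, O) = O - (-4 + (-2 - W)) = O - (-6 - W) = O + (6 + W) = 6 + O + W)
1/(Y + n(-79, 215)) = 1/(58838 + (6 + 215 - 79)) = 1/(58838 + 142) = 1/58980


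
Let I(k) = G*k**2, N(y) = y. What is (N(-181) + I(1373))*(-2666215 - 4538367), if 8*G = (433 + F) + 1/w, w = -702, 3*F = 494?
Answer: -2849144141273781043/2808 ≈ -1.0147e+15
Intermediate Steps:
F = 494/3 (F = (1/3)*494 = 494/3 ≈ 164.67)
G = 419561/5616 (G = ((433 + 494/3) + 1/(-702))/8 = (1793/3 - 1/702)/8 = (1/8)*(419561/702) = 419561/5616 ≈ 74.708)
I(k) = 419561*k**2/5616
(N(-181) + I(1373))*(-2666215 - 4538367) = (-181 + (419561/5616)*1373**2)*(-2666215 - 4538367) = (-181 + (419561/5616)*1885129)*(-7204582) = (-181 + 790926608369/5616)*(-7204582) = (790925591873/5616)*(-7204582) = -2849144141273781043/2808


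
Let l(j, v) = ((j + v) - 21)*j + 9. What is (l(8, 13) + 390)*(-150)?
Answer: -59850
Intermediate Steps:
l(j, v) = 9 + j*(-21 + j + v) (l(j, v) = (-21 + j + v)*j + 9 = j*(-21 + j + v) + 9 = 9 + j*(-21 + j + v))
(l(8, 13) + 390)*(-150) = ((9 + 8² - 21*8 + 8*13) + 390)*(-150) = ((9 + 64 - 168 + 104) + 390)*(-150) = (9 + 390)*(-150) = 399*(-150) = -59850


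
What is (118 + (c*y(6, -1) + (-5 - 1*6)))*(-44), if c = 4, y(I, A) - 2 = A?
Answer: -4884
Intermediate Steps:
y(I, A) = 2 + A
(118 + (c*y(6, -1) + (-5 - 1*6)))*(-44) = (118 + (4*(2 - 1) + (-5 - 1*6)))*(-44) = (118 + (4*1 + (-5 - 6)))*(-44) = (118 + (4 - 11))*(-44) = (118 - 7)*(-44) = 111*(-44) = -4884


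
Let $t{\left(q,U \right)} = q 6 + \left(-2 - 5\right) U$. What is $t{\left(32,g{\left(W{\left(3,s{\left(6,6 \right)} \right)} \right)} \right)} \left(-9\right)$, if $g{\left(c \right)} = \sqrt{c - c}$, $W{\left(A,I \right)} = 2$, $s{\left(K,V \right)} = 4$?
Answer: $-1728$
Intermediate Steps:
$g{\left(c \right)} = 0$ ($g{\left(c \right)} = \sqrt{0} = 0$)
$t{\left(q,U \right)} = - 7 U + 6 q$ ($t{\left(q,U \right)} = 6 q - 7 U = - 7 U + 6 q$)
$t{\left(32,g{\left(W{\left(3,s{\left(6,6 \right)} \right)} \right)} \right)} \left(-9\right) = \left(\left(-7\right) 0 + 6 \cdot 32\right) \left(-9\right) = \left(0 + 192\right) \left(-9\right) = 192 \left(-9\right) = -1728$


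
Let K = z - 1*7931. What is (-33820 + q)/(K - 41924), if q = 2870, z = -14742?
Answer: 30950/64597 ≈ 0.47912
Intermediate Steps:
K = -22673 (K = -14742 - 1*7931 = -14742 - 7931 = -22673)
(-33820 + q)/(K - 41924) = (-33820 + 2870)/(-22673 - 41924) = -30950/(-64597) = -30950*(-1/64597) = 30950/64597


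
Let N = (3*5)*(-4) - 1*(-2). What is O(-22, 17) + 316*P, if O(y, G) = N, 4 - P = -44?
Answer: 15110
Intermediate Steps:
P = 48 (P = 4 - 1*(-44) = 4 + 44 = 48)
N = -58 (N = 15*(-4) + 2 = -60 + 2 = -58)
O(y, G) = -58
O(-22, 17) + 316*P = -58 + 316*48 = -58 + 15168 = 15110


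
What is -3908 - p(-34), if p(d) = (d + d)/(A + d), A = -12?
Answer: -89918/23 ≈ -3909.5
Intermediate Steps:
p(d) = 2*d/(-12 + d) (p(d) = (d + d)/(-12 + d) = (2*d)/(-12 + d) = 2*d/(-12 + d))
-3908 - p(-34) = -3908 - 2*(-34)/(-12 - 34) = -3908 - 2*(-34)/(-46) = -3908 - 2*(-34)*(-1)/46 = -3908 - 1*34/23 = -3908 - 34/23 = -89918/23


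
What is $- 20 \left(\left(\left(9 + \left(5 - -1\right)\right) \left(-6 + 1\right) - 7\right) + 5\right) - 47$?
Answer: $1493$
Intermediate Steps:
$- 20 \left(\left(\left(9 + \left(5 - -1\right)\right) \left(-6 + 1\right) - 7\right) + 5\right) - 47 = - 20 \left(\left(\left(9 + \left(5 + 1\right)\right) \left(-5\right) - 7\right) + 5\right) - 47 = - 20 \left(\left(\left(9 + 6\right) \left(-5\right) - 7\right) + 5\right) - 47 = - 20 \left(\left(15 \left(-5\right) - 7\right) + 5\right) - 47 = - 20 \left(\left(-75 - 7\right) + 5\right) - 47 = - 20 \left(-82 + 5\right) - 47 = \left(-20\right) \left(-77\right) - 47 = 1540 - 47 = 1493$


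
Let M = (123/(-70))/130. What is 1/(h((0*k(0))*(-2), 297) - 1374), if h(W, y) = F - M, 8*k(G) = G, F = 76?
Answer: -9100/11811677 ≈ -0.00077042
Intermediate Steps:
k(G) = G/8
M = -123/9100 (M = (123*(-1/70))*(1/130) = -123/70*1/130 = -123/9100 ≈ -0.013516)
h(W, y) = 691723/9100 (h(W, y) = 76 - 1*(-123/9100) = 76 + 123/9100 = 691723/9100)
1/(h((0*k(0))*(-2), 297) - 1374) = 1/(691723/9100 - 1374) = 1/(-11811677/9100) = -9100/11811677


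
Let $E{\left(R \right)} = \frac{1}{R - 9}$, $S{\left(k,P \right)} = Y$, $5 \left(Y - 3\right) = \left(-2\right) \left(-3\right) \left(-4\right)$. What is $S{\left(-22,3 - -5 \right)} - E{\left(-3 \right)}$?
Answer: $- \frac{103}{60} \approx -1.7167$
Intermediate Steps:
$Y = - \frac{9}{5}$ ($Y = 3 + \frac{\left(-2\right) \left(-3\right) \left(-4\right)}{5} = 3 + \frac{6 \left(-4\right)}{5} = 3 + \frac{1}{5} \left(-24\right) = 3 - \frac{24}{5} = - \frac{9}{5} \approx -1.8$)
$S{\left(k,P \right)} = - \frac{9}{5}$
$E{\left(R \right)} = \frac{1}{-9 + R}$
$S{\left(-22,3 - -5 \right)} - E{\left(-3 \right)} = - \frac{9}{5} - \frac{1}{-9 - 3} = - \frac{9}{5} - \frac{1}{-12} = - \frac{9}{5} - - \frac{1}{12} = - \frac{9}{5} + \frac{1}{12} = - \frac{103}{60}$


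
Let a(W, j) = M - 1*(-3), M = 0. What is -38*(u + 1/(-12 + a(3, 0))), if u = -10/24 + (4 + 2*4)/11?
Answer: -4237/198 ≈ -21.399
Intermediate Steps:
a(W, j) = 3 (a(W, j) = 0 - 1*(-3) = 0 + 3 = 3)
u = 89/132 (u = -10*1/24 + (4 + 8)*(1/11) = -5/12 + 12*(1/11) = -5/12 + 12/11 = 89/132 ≈ 0.67424)
-38*(u + 1/(-12 + a(3, 0))) = -38*(89/132 + 1/(-12 + 3)) = -38*(89/132 + 1/(-9)) = -38*(89/132 - 1/9) = -38*223/396 = -4237/198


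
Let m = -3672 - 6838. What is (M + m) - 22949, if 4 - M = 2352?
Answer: -35807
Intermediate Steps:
m = -10510
M = -2348 (M = 4 - 1*2352 = 4 - 2352 = -2348)
(M + m) - 22949 = (-2348 - 10510) - 22949 = -12858 - 22949 = -35807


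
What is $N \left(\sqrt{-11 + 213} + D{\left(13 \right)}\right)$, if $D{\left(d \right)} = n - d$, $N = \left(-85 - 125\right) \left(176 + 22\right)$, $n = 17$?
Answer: $-166320 - 41580 \sqrt{202} \approx -7.5728 \cdot 10^{5}$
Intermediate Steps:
$N = -41580$ ($N = \left(-210\right) 198 = -41580$)
$D{\left(d \right)} = 17 - d$
$N \left(\sqrt{-11 + 213} + D{\left(13 \right)}\right) = - 41580 \left(\sqrt{-11 + 213} + \left(17 - 13\right)\right) = - 41580 \left(\sqrt{202} + \left(17 - 13\right)\right) = - 41580 \left(\sqrt{202} + 4\right) = - 41580 \left(4 + \sqrt{202}\right) = -166320 - 41580 \sqrt{202}$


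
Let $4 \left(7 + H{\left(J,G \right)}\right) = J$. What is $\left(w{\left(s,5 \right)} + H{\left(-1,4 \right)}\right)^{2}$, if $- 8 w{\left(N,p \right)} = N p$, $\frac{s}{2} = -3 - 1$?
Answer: $\frac{81}{16} \approx 5.0625$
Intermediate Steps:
$H{\left(J,G \right)} = -7 + \frac{J}{4}$
$s = -8$ ($s = 2 \left(-3 - 1\right) = 2 \left(-4\right) = -8$)
$w{\left(N,p \right)} = - \frac{N p}{8}$
$\left(w{\left(s,5 \right)} + H{\left(-1,4 \right)}\right)^{2} = \left(\left(- \frac{1}{8}\right) \left(-8\right) 5 + \left(-7 + \frac{1}{4} \left(-1\right)\right)\right)^{2} = \left(5 - \frac{29}{4}\right)^{2} = \left(- \frac{9}{4}\right)^{2} = \frac{81}{16}$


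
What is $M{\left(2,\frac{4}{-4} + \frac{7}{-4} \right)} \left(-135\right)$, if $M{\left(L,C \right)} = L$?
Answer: $-270$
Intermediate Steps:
$M{\left(2,\frac{4}{-4} + \frac{7}{-4} \right)} \left(-135\right) = 2 \left(-135\right) = -270$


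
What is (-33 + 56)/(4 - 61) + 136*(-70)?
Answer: -542663/57 ≈ -9520.4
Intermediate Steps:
(-33 + 56)/(4 - 61) + 136*(-70) = 23/(-57) - 9520 = 23*(-1/57) - 9520 = -23/57 - 9520 = -542663/57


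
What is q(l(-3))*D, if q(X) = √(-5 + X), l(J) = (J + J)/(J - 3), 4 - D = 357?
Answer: -706*I ≈ -706.0*I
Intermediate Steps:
D = -353 (D = 4 - 1*357 = 4 - 357 = -353)
l(J) = 2*J/(-3 + J) (l(J) = (2*J)/(-3 + J) = 2*J/(-3 + J))
q(l(-3))*D = √(-5 + 2*(-3)/(-3 - 3))*(-353) = √(-5 + 2*(-3)/(-6))*(-353) = √(-5 + 2*(-3)*(-⅙))*(-353) = √(-5 + 1)*(-353) = √(-4)*(-353) = (2*I)*(-353) = -706*I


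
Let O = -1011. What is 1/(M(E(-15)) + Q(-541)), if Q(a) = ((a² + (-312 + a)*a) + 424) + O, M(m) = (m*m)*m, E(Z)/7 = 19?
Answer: 1/3106204 ≈ 3.2194e-7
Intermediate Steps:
E(Z) = 133 (E(Z) = 7*19 = 133)
M(m) = m³ (M(m) = m²*m = m³)
Q(a) = -587 + a² + a*(-312 + a) (Q(a) = ((a² + (-312 + a)*a) + 424) - 1011 = ((a² + a*(-312 + a)) + 424) - 1011 = (424 + a² + a*(-312 + a)) - 1011 = -587 + a² + a*(-312 + a))
1/(M(E(-15)) + Q(-541)) = 1/(133³ + (-587 - 312*(-541) + 2*(-541)²)) = 1/(2352637 + (-587 + 168792 + 2*292681)) = 1/(2352637 + (-587 + 168792 + 585362)) = 1/(2352637 + 753567) = 1/3106204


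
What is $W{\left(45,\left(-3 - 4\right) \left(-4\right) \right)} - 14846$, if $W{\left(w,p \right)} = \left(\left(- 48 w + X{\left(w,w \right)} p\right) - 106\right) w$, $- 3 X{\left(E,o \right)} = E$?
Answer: $-135716$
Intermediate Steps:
$X{\left(E,o \right)} = - \frac{E}{3}$
$W{\left(w,p \right)} = w \left(-106 - 48 w - \frac{p w}{3}\right)$ ($W{\left(w,p \right)} = \left(\left(- 48 w + - \frac{w}{3} p\right) - 106\right) w = \left(\left(- 48 w - \frac{p w}{3}\right) - 106\right) w = \left(-106 - 48 w - \frac{p w}{3}\right) w = w \left(-106 - 48 w - \frac{p w}{3}\right)$)
$W{\left(45,\left(-3 - 4\right) \left(-4\right) \right)} - 14846 = \left(- \frac{1}{3}\right) 45 \left(318 + 144 \cdot 45 + \left(-3 - 4\right) \left(-4\right) 45\right) - 14846 = \left(- \frac{1}{3}\right) 45 \left(318 + 6480 + \left(-7\right) \left(-4\right) 45\right) - 14846 = \left(- \frac{1}{3}\right) 45 \left(318 + 6480 + 28 \cdot 45\right) - 14846 = \left(- \frac{1}{3}\right) 45 \left(318 + 6480 + 1260\right) - 14846 = \left(- \frac{1}{3}\right) 45 \cdot 8058 - 14846 = -120870 - 14846 = -135716$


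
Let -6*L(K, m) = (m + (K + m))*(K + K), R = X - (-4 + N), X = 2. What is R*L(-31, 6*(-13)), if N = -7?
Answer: -75361/3 ≈ -25120.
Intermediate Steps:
R = 13 (R = 2 - (-4 - 7) = 2 - 1*(-11) = 2 + 11 = 13)
L(K, m) = -K*(K + 2*m)/3 (L(K, m) = -(m + (K + m))*(K + K)/6 = -(K + 2*m)*2*K/6 = -K*(K + 2*m)/3)
R*L(-31, 6*(-13)) = 13*(-1/3*(-31)*(-31 + 2*(6*(-13)))) = 13*(-1/3*(-31)*(-31 + 2*(-78))) = 13*(-1/3*(-31)*(-31 - 156)) = 13*(-1/3*(-31)*(-187)) = 13*(-5797/3) = -75361/3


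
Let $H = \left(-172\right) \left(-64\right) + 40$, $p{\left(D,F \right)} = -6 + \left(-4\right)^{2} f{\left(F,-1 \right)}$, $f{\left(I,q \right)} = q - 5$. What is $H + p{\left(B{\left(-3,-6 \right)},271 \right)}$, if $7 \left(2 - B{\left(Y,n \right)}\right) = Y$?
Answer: $10946$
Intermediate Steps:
$B{\left(Y,n \right)} = 2 - \frac{Y}{7}$
$f{\left(I,q \right)} = -5 + q$
$p{\left(D,F \right)} = -102$ ($p{\left(D,F \right)} = -6 + \left(-4\right)^{2} \left(-5 - 1\right) = -6 + 16 \left(-6\right) = -6 - 96 = -102$)
$H = 11048$ ($H = 11008 + 40 = 11048$)
$H + p{\left(B{\left(-3,-6 \right)},271 \right)} = 11048 - 102 = 10946$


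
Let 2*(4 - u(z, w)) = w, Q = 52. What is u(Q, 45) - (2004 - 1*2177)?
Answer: 309/2 ≈ 154.50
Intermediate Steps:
u(z, w) = 4 - w/2
u(Q, 45) - (2004 - 1*2177) = (4 - ½*45) - (2004 - 1*2177) = (4 - 45/2) - (2004 - 2177) = -37/2 - 1*(-173) = -37/2 + 173 = 309/2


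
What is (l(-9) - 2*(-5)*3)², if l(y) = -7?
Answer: 529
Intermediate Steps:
(l(-9) - 2*(-5)*3)² = (-7 - 2*(-5)*3)² = (-7 + 10*3)² = (-7 + 30)² = 23² = 529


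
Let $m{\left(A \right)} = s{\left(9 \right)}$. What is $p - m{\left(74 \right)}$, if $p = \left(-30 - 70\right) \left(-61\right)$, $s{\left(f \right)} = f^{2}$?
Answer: $6019$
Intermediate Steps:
$m{\left(A \right)} = 81$ ($m{\left(A \right)} = 9^{2} = 81$)
$p = 6100$ ($p = \left(-100\right) \left(-61\right) = 6100$)
$p - m{\left(74 \right)} = 6100 - 81 = 6019$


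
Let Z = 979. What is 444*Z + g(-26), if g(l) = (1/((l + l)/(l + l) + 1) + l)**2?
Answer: 1741305/4 ≈ 4.3533e+5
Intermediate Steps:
g(l) = (1/2 + l)**2 (g(l) = (1/((2*l)/((2*l)) + 1) + l)**2 = (1/((2*l)*(1/(2*l)) + 1) + l)**2 = (1/(1 + 1) + l)**2 = (1/2 + l)**2)
444*Z + g(-26) = 444*979 + (1 + 2*(-26))**2/4 = 434676 + (1 - 52)**2/4 = 434676 + (1/4)*(-51)**2 = 434676 + (1/4)*2601 = 434676 + 2601/4 = 1741305/4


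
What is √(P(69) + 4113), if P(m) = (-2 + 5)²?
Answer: 3*√458 ≈ 64.203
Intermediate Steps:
P(m) = 9 (P(m) = 3² = 9)
√(P(69) + 4113) = √(9 + 4113) = √4122 = 3*√458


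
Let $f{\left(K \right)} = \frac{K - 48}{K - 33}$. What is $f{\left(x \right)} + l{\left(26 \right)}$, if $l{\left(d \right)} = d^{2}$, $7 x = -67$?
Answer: $\frac{201851}{298} \approx 677.35$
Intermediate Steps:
$x = - \frac{67}{7}$ ($x = \frac{1}{7} \left(-67\right) = - \frac{67}{7} \approx -9.5714$)
$f{\left(K \right)} = \frac{-48 + K}{-33 + K}$
$f{\left(x \right)} + l{\left(26 \right)} = \frac{-48 - \frac{67}{7}}{-33 - \frac{67}{7}} + 26^{2} = \frac{1}{- \frac{298}{7}} \left(- \frac{403}{7}\right) + 676 = \left(- \frac{7}{298}\right) \left(- \frac{403}{7}\right) + 676 = \frac{403}{298} + 676 = \frac{201851}{298}$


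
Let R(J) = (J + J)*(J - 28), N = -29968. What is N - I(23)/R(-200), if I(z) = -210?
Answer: -91102713/3040 ≈ -29968.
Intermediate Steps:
R(J) = 2*J*(-28 + J) (R(J) = (2*J)*(-28 + J) = 2*J*(-28 + J))
N - I(23)/R(-200) = -29968 - (-210)/(2*(-200)*(-28 - 200)) = -29968 - (-210)/(2*(-200)*(-228)) = -29968 - (-210)/91200 = -29968 - 1*(-7/3040) = -29968 + 7/3040 = -91102713/3040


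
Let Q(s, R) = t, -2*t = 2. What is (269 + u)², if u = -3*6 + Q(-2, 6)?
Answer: 62500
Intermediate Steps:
t = -1 (t = -½*2 = -1)
Q(s, R) = -1
u = -19 (u = -3*6 - 1 = -18 - 1 = -19)
(269 + u)² = (269 - 19)² = 250² = 62500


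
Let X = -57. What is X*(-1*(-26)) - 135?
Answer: -1617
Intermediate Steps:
X*(-1*(-26)) - 135 = -(-57)*(-26) - 135 = -57*26 - 135 = -1482 - 135 = -1617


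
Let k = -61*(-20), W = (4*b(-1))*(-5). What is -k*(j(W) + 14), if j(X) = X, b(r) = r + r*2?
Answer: -90280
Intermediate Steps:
b(r) = 3*r (b(r) = r + 2*r = 3*r)
W = 60 (W = (4*(3*(-1)))*(-5) = (4*(-3))*(-5) = -12*(-5) = 60)
k = 1220
-k*(j(W) + 14) = -1220*(60 + 14) = -1220*74 = -1*90280 = -90280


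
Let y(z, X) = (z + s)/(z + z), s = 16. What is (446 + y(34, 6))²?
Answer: 230705721/1156 ≈ 1.9957e+5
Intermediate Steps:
y(z, X) = (16 + z)/(2*z) (y(z, X) = (z + 16)/(z + z) = (16 + z)/((2*z)) = (16 + z)*(1/(2*z)) = (16 + z)/(2*z))
(446 + y(34, 6))² = (446 + (½)*(16 + 34)/34)² = (446 + (½)*(1/34)*50)² = (446 + 25/34)² = (15189/34)² = 230705721/1156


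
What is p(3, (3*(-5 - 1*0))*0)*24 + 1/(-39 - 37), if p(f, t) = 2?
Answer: 3647/76 ≈ 47.987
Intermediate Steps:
p(3, (3*(-5 - 1*0))*0)*24 + 1/(-39 - 37) = 2*24 + 1/(-39 - 37) = 48 + 1/(-76) = 48 - 1/76 = 3647/76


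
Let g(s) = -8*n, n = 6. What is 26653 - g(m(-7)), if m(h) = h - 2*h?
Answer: 26701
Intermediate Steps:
m(h) = -h (m(h) = h - 2*h = -h)
g(s) = -48 (g(s) = -8*6 = -48)
26653 - g(m(-7)) = 26653 - 1*(-48) = 26653 + 48 = 26701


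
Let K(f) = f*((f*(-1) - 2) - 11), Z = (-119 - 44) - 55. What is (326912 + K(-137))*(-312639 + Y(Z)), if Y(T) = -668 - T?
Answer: -97033795236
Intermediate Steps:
Z = -218 (Z = -163 - 55 = -218)
K(f) = f*(-13 - f) (K(f) = f*((-f - 2) - 11) = f*((-2 - f) - 11) = f*(-13 - f))
(326912 + K(-137))*(-312639 + Y(Z)) = (326912 - 1*(-137)*(13 - 137))*(-312639 + (-668 - 1*(-218))) = (326912 - 1*(-137)*(-124))*(-312639 + (-668 + 218)) = (326912 - 16988)*(-312639 - 450) = 309924*(-313089) = -97033795236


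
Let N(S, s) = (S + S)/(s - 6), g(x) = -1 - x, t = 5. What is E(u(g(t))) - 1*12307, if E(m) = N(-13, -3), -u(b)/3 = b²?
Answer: -110737/9 ≈ -12304.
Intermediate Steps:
N(S, s) = 2*S/(-6 + s) (N(S, s) = (2*S)/(-6 + s) = 2*S/(-6 + s))
u(b) = -3*b²
E(m) = 26/9 (E(m) = 2*(-13)/(-6 - 3) = 2*(-13)/(-9) = 2*(-13)*(-⅑) = 26/9)
E(u(g(t))) - 1*12307 = 26/9 - 1*12307 = 26/9 - 12307 = -110737/9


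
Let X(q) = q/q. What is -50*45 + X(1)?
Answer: -2249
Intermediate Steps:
X(q) = 1
-50*45 + X(1) = -50*45 + 1 = -2250 + 1 = -2249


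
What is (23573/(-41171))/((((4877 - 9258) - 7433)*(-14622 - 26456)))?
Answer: -2143/1816372791012 ≈ -1.1798e-9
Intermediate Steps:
(23573/(-41171))/((((4877 - 9258) - 7433)*(-14622 - 26456))) = (23573*(-1/41171))/(((-4381 - 7433)*(-41078))) = -23573/(41171*((-11814*(-41078)))) = -23573/41171/485295492 = -23573/41171*1/485295492 = -2143/1816372791012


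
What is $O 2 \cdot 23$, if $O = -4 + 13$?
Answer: $414$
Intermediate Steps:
$O = 9$
$O 2 \cdot 23 = 9 \cdot 2 \cdot 23 = 18 \cdot 23 = 414$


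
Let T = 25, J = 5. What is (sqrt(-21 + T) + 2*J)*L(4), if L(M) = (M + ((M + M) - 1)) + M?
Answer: 180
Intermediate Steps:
L(M) = -1 + 4*M (L(M) = (M + (2*M - 1)) + M = (M + (-1 + 2*M)) + M = (-1 + 3*M) + M = -1 + 4*M)
(sqrt(-21 + T) + 2*J)*L(4) = (sqrt(-21 + 25) + 2*5)*(-1 + 4*4) = (sqrt(4) + 10)*(-1 + 16) = (2 + 10)*15 = 12*15 = 180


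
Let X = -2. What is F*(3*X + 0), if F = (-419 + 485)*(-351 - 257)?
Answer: 240768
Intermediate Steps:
F = -40128 (F = 66*(-608) = -40128)
F*(3*X + 0) = -40128*(3*(-2) + 0) = -40128*(-6 + 0) = -40128*(-6) = 240768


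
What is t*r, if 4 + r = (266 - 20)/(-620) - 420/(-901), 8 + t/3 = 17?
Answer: -29642301/279310 ≈ -106.13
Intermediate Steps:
t = 27 (t = -24 + 3*17 = -24 + 51 = 27)
r = -1097863/279310 (r = -4 + ((266 - 20)/(-620) - 420/(-901)) = -4 + (246*(-1/620) - 420*(-1/901)) = -4 + (-123/310 + 420/901) = -4 + 19377/279310 = -1097863/279310 ≈ -3.9306)
t*r = 27*(-1097863/279310) = -29642301/279310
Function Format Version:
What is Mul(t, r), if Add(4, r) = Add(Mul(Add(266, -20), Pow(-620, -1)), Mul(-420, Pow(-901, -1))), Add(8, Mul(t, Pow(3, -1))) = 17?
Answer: Rational(-29642301, 279310) ≈ -106.13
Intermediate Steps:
t = 27 (t = Add(-24, Mul(3, 17)) = Add(-24, 51) = 27)
r = Rational(-1097863, 279310) (r = Add(-4, Add(Mul(Add(266, -20), Pow(-620, -1)), Mul(-420, Pow(-901, -1)))) = Add(-4, Add(Mul(246, Rational(-1, 620)), Mul(-420, Rational(-1, 901)))) = Add(-4, Add(Rational(-123, 310), Rational(420, 901))) = Add(-4, Rational(19377, 279310)) = Rational(-1097863, 279310) ≈ -3.9306)
Mul(t, r) = Mul(27, Rational(-1097863, 279310)) = Rational(-29642301, 279310)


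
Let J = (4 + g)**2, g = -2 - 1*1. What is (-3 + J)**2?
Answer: 4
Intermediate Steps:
g = -3 (g = -2 - 1 = -3)
J = 1 (J = (4 - 3)**2 = 1**2 = 1)
(-3 + J)**2 = (-3 + 1)**2 = (-2)**2 = 4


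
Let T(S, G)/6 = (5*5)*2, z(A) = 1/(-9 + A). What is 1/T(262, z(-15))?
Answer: 1/300 ≈ 0.0033333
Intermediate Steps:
T(S, G) = 300 (T(S, G) = 6*((5*5)*2) = 6*(25*2) = 6*50 = 300)
1/T(262, z(-15)) = 1/300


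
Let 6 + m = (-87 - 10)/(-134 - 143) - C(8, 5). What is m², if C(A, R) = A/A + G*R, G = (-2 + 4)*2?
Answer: 54493924/76729 ≈ 710.21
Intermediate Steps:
G = 4 (G = 2*2 = 4)
C(A, R) = 1 + 4*R (C(A, R) = A/A + 4*R = 1 + 4*R)
m = -7382/277 (m = -6 + ((-87 - 10)/(-134 - 143) - (1 + 4*5)) = -6 + (-97/(-277) - (1 + 20)) = -6 + (-97*(-1/277) - 1*21) = -6 + (97/277 - 21) = -6 - 5720/277 = -7382/277 ≈ -26.650)
m² = (-7382/277)² = 54493924/76729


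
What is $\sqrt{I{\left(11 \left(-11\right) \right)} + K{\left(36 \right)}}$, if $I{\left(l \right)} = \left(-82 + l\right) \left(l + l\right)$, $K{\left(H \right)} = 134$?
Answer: $2 \sqrt{12315} \approx 221.95$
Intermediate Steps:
$I{\left(l \right)} = 2 l \left(-82 + l\right)$ ($I{\left(l \right)} = \left(-82 + l\right) 2 l = 2 l \left(-82 + l\right)$)
$\sqrt{I{\left(11 \left(-11\right) \right)} + K{\left(36 \right)}} = \sqrt{2 \cdot 11 \left(-11\right) \left(-82 + 11 \left(-11\right)\right) + 134} = \sqrt{2 \left(-121\right) \left(-82 - 121\right) + 134} = \sqrt{2 \left(-121\right) \left(-203\right) + 134} = \sqrt{49126 + 134} = \sqrt{49260} = 2 \sqrt{12315}$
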